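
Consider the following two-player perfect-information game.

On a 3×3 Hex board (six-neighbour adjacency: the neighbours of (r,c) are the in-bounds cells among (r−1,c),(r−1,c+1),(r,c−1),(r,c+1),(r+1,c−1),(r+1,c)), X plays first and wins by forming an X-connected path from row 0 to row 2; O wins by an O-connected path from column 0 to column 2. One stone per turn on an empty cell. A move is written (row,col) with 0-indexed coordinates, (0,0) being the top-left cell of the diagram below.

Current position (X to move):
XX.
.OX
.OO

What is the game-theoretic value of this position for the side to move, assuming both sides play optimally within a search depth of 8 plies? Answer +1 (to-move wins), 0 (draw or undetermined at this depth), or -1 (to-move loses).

ply 1, X at XX./.OX/.OO | (0,2)=-1→XXX/.OX/.OO*; (1,0)=-1→XX./XOX/.OO; (2,0)=-1→XX./.OX/XOO
ply 2, O at XXX/.OX/.OO | (1,0)=+1→XXX/OOX/.OO*; (2,0)=+1→XXX/.OX/OOO
ply 3: XXX/OOX/.OO is terminal -1 (X); from XX./.OX/.OO depth 8

value(XX./.OX/.OO, X) = -1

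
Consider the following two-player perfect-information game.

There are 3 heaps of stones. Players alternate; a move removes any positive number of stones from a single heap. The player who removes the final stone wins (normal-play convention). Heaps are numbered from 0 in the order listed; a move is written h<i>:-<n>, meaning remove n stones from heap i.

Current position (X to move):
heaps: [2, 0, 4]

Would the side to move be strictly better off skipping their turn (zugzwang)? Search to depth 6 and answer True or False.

zugzwang((2,0,4), X) = False

p1 X@[(2,0,4)]: h0:-1[(1,0,4)]-1 h0:-2[(0,0,4)]-1 h2:-1[(2,0,3)]-1 h2:-2[(2,0,2)]+1* h2:-3[(2,0,1)]-1 h2:-4[(2,0,0)]-1
p2 O@[(2,0,2)]: h0:-1[(1,0,2)]-1* h0:-2[(0,0,2)]-1 h2:-1[(2,0,1)]-1 h2:-2[(2,0,0)]-1
p3 X@[(1,0,2)]: h0:-1[(0,0,2)]-1 h2:-1[(1,0,1)]+1* h2:-2[(1,0,0)]-1
p4 O@[(1,0,1)]: h0:-1[(0,0,1)]-1* h2:-1[(1,0,0)]-1
p5 X@[(0,0,1)]: h2:-1[(0,0,0)]+1*
p6 O@[(0,0,0)] terminal -1; root [(2,0,4)] d6
suppose X passes — search the same position with O to move:
pass> p1 O@[(2,0,4)]: h0:-1[(1,0,4)]-1 h0:-2[(0,0,4)]-1 h2:-1[(2,0,3)]-1 h2:-2[(2,0,2)]+1* h2:-3[(2,0,1)]-1 h2:-4[(2,0,0)]-1
pass> p2 X@[(2,0,2)]: h0:-1[(1,0,2)]-1* h0:-2[(0,0,2)]-1 h2:-1[(2,0,1)]-1 h2:-2[(2,0,0)]-1
pass> p3 O@[(1,0,2)]: h0:-1[(0,0,2)]-1 h2:-1[(1,0,1)]+1* h2:-2[(1,0,0)]-1
pass> p4 X@[(1,0,1)]: h0:-1[(0,0,1)]-1* h2:-1[(1,0,0)]-1
pass> p5 O@[(0,0,1)]: h2:-1[(0,0,0)]+1*
pass> p6 X@[(0,0,0)] terminal -1; root [(2,0,4)] d6
for X: play +1, pass -1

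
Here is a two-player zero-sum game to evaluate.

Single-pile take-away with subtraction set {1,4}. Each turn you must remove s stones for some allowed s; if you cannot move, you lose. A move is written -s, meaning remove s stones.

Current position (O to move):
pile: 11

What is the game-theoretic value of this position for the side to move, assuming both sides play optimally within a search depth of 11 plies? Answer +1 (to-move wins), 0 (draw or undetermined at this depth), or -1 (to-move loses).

value(11, O) = +1

p1 O@[11]: -1[10]+1* -4[7]+1
p2 X@[10]: -1[9]-1* -4[6]-1
p3 O@[9]: -1[8]-1 -4[5]+1*
p4 X@[5]: -1[4]-1* -4[1]-1
p5 O@[4]: -1[3]-1 -4[0]+1*
p6 X@[0] terminal -1; root [11] d11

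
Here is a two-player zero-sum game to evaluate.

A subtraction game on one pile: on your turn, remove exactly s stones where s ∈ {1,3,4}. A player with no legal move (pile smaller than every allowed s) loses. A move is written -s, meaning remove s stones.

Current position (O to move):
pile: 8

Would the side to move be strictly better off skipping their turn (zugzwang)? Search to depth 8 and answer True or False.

[8] O move#1: -1:+1/7*, -3:-1/5, -4:-1/4
[7] X move#2: -1:-1/6*, -3:-1/4, -4:-1/3
[6] O move#3: -1:-1/5, -3:-1/3, -4:+1/2*
[2] X move#4: -1:-1/1*
[1] O move#5: -1:+1/0*
[0] end (terminal -1, X#6); searched 8 to 8
if O skipped the turn, X would face:
~ [8] X move#1: -1:+1/7*, -3:-1/5, -4:-1/4
~ [7] O move#2: -1:-1/6*, -3:-1/4, -4:-1/3
~ [6] X move#3: -1:-1/5, -3:-1/3, -4:+1/2*
~ [2] O move#4: -1:-1/1*
~ [1] X move#5: -1:+1/0*
~ [0] end (terminal -1, O#6); searched 8 to 8
compare (O): move=+1 vs pass=-1

zugzwang(8, O) = False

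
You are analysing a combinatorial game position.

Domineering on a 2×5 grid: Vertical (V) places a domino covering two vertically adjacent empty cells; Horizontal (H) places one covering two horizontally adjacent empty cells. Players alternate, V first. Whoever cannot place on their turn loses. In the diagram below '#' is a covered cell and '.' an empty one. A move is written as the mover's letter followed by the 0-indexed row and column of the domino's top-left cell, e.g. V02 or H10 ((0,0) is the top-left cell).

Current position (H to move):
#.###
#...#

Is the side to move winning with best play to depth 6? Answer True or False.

H winning at [#.###/#...#]: True

ply 1, H at #.###/#...# | H11=+1→#.###/###.#*; H12=-1→#.###/#.###
ply 2: #.###/###.# is terminal -1 (V); from #.###/#...# depth 6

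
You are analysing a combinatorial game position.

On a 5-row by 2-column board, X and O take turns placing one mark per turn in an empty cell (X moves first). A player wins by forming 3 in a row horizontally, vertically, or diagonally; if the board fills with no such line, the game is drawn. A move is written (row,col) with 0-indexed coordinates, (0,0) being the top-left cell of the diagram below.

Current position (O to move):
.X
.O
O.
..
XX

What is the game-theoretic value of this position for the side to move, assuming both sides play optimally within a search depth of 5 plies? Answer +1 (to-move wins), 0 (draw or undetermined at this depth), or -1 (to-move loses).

ply 1, O at .X/.O/O./../XX | (0,0)=+0→OX/.O/O./../XX; (1,0)=+1→.X/OO/O./../XX*; (2,1)=+1→.X/.O/OO/../XX; (3,0)=+0→.X/.O/O./O./XX; (3,1)=+1→.X/.O/O./.O/XX
ply 2, X at .X/OO/O./../XX | (0,0)=-1→XX/OO/O./../XX*; (2,1)=-1→.X/OO/OX/../XX; (3,0)=-1→.X/OO/O./X./XX; (3,1)=-1→.X/OO/O./.X/XX
ply 3, O at XX/OO/O./../XX | (2,1)=+1→XX/OO/OO/../XX*; (3,0)=+1→XX/OO/O./O./XX; (3,1)=+1→XX/OO/O./.O/XX
ply 4, X at XX/OO/OO/../XX | (3,0)=-1→XX/OO/OO/X./XX*; (3,1)=-1→XX/OO/OO/.X/XX
ply 5, O at XX/OO/OO/X./XX | (3,1)=+1→XX/OO/OO/XO/XX*
ply 6: XX/OO/OO/XO/XX is terminal -1 (X); from .X/.O/O./../XX depth 5

value(.X/.O/O./../XX, O) = +1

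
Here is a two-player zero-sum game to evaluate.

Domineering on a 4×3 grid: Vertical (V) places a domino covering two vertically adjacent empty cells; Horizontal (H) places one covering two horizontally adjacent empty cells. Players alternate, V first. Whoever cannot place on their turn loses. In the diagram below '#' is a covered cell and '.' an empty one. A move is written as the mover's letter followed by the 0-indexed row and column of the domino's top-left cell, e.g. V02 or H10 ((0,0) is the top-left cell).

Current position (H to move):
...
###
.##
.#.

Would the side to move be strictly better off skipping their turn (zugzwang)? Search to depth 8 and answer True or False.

zugzwang(.../###/.##/.#., H) = True

p1 H@[.../###/.##/.#.]: H00[##./###/.##/.#.]-1* H01[.##/###/.##/.#.]-1
p2 V@[##./###/.##/.#.]: V20[##./###/###/##.]+1*
p3 H@[##./###/###/##.] terminal -1; root [.../###/.##/.#.] d8
suppose H passes — search the same position with V to move:
pass> p1 V@[.../###/.##/.#.]: V20[.../###/###/##.]-1*
pass> p2 H@[.../###/###/##.]: H00[##./###/###/##.]+1* H01[.##/###/###/##.]+1
pass> p3 V@[##./###/###/##.] terminal -1; root [.../###/.##/.#.] d8
for H: play -1, pass +1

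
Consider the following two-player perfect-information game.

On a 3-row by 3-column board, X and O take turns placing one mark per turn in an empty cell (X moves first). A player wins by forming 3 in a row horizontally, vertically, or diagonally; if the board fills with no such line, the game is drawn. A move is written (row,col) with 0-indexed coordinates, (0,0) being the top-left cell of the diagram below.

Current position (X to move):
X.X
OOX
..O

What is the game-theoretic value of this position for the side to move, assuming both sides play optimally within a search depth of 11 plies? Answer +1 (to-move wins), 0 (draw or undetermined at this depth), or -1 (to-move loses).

value(X.X/OOX/..O, X) = +1

[X.X/OOX/..O] X move#1: (0,1):+1/XXX/OOX/..O*, (2,0):+0/X.X/OOX/X.O, (2,1):+0/X.X/OOX/.XO
[XXX/OOX/..O] end (terminal -1, O#2); searched X.X/OOX/..O to 11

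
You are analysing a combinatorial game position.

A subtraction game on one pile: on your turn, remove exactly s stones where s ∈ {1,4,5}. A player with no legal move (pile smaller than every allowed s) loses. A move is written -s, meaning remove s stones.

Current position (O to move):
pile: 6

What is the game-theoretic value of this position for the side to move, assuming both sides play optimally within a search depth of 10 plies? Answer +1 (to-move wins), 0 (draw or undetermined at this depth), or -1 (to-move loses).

value(6, O) = +1

ply 1, O at 6 | -1=-1→5; -4=+1→2*; -5=-1→1
ply 2, X at 2 | -1=-1→1*
ply 3, O at 1 | -1=+1→0*
ply 4: 0 is terminal -1 (X); from 6 depth 10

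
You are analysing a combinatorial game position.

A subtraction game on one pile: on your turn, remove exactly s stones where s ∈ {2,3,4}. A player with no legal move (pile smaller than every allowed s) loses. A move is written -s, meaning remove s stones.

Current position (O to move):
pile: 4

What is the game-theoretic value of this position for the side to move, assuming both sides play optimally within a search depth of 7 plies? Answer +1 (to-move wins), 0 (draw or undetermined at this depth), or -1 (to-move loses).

value(4, O) = +1

p1 O@[4]: -2[2]-1 -3[1]+1* -4[0]+1
p2 X@[1] terminal -1; root [4] d7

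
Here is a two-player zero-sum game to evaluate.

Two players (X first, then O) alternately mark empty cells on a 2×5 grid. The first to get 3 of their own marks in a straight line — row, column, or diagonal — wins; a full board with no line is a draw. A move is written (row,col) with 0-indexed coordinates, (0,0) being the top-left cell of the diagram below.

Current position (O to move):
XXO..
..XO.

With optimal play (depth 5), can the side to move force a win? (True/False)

O winning at [XXO../..XO.]: False

ply 1, O at XXO../..XO. | (0,3)=+0→XXOO./..XO.*; (0,4)=+0→XXO.O/..XO.; (1,0)=+0→XXO../O.XO.; (1,1)=+0→XXO../.OXO.; (1,4)=+0→XXO../..XOO
ply 2, X at XXOO./..XO. | (0,4)=+0→XXOOX/..XO.*; (1,0)=-1→XXOO./X.XO.; (1,1)=-1→XXOO./.XXO.; (1,4)=-1→XXOO./..XOX
ply 3, O at XXOOX/..XO. | (1,0)=+0→XXOOX/O.XO.*; (1,1)=+0→XXOOX/.OXO.; (1,4)=+0→XXOOX/..XOO
ply 4, X at XXOOX/O.XO. | (1,1)=+0→XXOOX/OXXO.*; (1,4)=+0→XXOOX/O.XOX
ply 5, O at XXOOX/OXXO. | (1,4)=+0→XXOOX/OXXOO*
ply 6: XXOOX/OXXOO is terminal +0 (X); from XXO../..XO. depth 5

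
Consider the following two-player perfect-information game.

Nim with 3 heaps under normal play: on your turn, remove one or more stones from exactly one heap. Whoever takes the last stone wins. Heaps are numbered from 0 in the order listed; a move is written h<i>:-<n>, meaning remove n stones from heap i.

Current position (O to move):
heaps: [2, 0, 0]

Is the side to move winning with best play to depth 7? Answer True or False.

[(2,0,0)] O move#1: h0:-1:-1/(1,0,0), h0:-2:+1/(0,0,0)*
[(0,0,0)] end (terminal -1, X#2); searched (2,0,0) to 7

O winning at [(2,0,0)]: True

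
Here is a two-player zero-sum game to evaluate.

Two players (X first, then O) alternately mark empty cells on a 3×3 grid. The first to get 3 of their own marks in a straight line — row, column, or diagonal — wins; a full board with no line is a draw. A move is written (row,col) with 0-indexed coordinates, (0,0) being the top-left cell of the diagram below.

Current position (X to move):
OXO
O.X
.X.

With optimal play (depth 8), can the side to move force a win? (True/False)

ply 1, X at OXO/O.X/.X. | (1,1)=+1→OXO/OXX/.X.*; (2,0)=+1→OXO/O.X/XX.; (2,2)=-1→OXO/O.X/.XX
ply 2: OXO/OXX/.X. is terminal -1 (O); from OXO/O.X/.X. depth 8

X winning at [OXO/O.X/.X.]: True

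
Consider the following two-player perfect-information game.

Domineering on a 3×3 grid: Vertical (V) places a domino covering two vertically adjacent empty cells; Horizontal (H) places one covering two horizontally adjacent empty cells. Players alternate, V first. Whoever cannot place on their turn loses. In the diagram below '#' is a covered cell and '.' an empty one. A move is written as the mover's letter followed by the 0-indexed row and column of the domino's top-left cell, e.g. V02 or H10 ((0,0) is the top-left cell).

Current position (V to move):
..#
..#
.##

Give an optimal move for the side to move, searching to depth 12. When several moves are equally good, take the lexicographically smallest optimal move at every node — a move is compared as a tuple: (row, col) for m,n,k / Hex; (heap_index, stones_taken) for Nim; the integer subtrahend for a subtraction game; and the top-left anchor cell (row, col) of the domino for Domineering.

p1 V@[..#/..#/.##]: V00[#.#/#.#/.##]+1* V01[.##/.##/.##]+1 V10[..#/#.#/###]-1
p2 H@[#.#/#.#/.##] terminal -1; root [..#/..#/.##] d12

V's best at [..#/..#/.##]: V00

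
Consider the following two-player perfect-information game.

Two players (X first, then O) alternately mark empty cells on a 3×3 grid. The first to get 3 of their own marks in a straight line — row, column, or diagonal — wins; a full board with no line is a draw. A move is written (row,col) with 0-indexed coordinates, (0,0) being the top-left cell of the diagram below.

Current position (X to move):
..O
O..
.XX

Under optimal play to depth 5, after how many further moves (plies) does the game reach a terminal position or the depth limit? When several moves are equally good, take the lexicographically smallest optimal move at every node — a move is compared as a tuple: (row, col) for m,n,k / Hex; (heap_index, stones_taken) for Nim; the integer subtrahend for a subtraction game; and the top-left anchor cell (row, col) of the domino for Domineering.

p1 X@[..O/O../.XX]: (0,0)[X.O/O../.XX]+1* (0,1)[.XO/O../.XX]+1 (1,1)[..O/OX./.XX]+1 (1,2)[..O/O.X/.XX]-1 (2,0)[..O/O../XXX]+1
p2 O@[X.O/O../.XX]: (0,1)[XOO/O../.XX]-1* (1,1)[X.O/OO./.XX]-1 (1,2)[X.O/O.O/.XX]-1 (2,0)[X.O/O../OXX]-1
p3 X@[XOO/O../.XX]: (1,1)[XOO/OX./.XX]+1* (1,2)[XOO/O.X/.XX]+1 (2,0)[XOO/O../XXX]+1
p4 O@[XOO/OX./.XX] terminal -1; root [..O/O../.XX] d5

PV length from [..O/O../.XX]: 3 plies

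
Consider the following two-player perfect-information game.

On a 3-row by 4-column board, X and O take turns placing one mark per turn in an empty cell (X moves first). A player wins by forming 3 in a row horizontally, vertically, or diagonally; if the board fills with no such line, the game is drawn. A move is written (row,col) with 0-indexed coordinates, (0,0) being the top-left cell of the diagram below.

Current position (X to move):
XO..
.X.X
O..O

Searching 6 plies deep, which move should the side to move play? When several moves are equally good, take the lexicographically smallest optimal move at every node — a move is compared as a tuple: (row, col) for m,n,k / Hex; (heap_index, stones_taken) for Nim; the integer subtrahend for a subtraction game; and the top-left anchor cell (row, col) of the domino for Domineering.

X's best at [XO../.X.X/O..O]: (1,2)

[XO../.X.X/O..O] X move#1: (0,2):-1/XOX./.X.X/O..O, (0,3):-1/XO.X/.X.X/O..O, (1,0):-1/XO../XX.X/O..O, (1,2):+1/XO../.XXX/O..O*, (2,1):-1/XO../.X.X/OX.O, (2,2):+1/XO../.X.X/O.XO
[XO../.XXX/O..O] end (terminal -1, O#2); searched XO../.X.X/O..O to 6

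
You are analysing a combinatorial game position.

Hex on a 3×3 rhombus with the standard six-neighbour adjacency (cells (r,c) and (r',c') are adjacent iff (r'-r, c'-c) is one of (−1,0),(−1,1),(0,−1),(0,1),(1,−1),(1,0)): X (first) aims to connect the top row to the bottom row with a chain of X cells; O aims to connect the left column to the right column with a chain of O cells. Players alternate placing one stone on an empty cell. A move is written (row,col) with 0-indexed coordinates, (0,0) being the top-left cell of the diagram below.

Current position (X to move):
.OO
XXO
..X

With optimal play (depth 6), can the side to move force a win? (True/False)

p1 X@[.OO/XXO/..X]: (0,0)[XOO/XXO/..X]+1* (2,0)[.OO/XXO/X.X]-1 (2,1)[.OO/XXO/.XX]-1
p2 O@[XOO/XXO/..X]: (2,0)[XOO/XXO/O.X]-1* (2,1)[XOO/XXO/.OX]-1
p3 X@[XOO/XXO/O.X]: (2,1)[XOO/XXO/OXX]+1*
p4 O@[XOO/XXO/OXX] terminal -1; root [.OO/XXO/..X] d6

X winning at [.OO/XXO/..X]: True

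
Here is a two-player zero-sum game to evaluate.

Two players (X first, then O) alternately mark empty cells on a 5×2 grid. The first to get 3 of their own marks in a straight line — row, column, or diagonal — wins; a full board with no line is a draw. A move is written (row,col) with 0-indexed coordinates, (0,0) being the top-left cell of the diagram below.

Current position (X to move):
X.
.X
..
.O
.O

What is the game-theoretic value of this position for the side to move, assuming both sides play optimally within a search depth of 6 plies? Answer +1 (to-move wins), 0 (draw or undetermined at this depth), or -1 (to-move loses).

value(X./.X/../.O/.O, X) = 0

p1 X@[X./.X/../.O/.O]: (0,1)[XX/.X/../.O/.O]-1 (1,0)[X./XX/../.O/.O]-1 (2,0)[X./.X/X./.O/.O]-1 (2,1)[X./.X/.X/.O/.O]+0* (3,0)[X./.X/../XO/.O]-1 (4,0)[X./.X/../.O/XO]-1
p2 O@[X./.X/.X/.O/.O]: (0,1)[XO/.X/.X/.O/.O]+0* (1,0)[X./OX/.X/.O/.O]-1 (2,0)[X./.X/OX/.O/.O]-1 (3,0)[X./.X/.X/OO/.O]-1 (4,0)[X./.X/.X/.O/OO]-1
p3 X@[XO/.X/.X/.O/.O]: (1,0)[XO/XX/.X/.O/.O]+0* (2,0)[XO/.X/XX/.O/.O]+0 (3,0)[XO/.X/.X/XO/.O]+0 (4,0)[XO/.X/.X/.O/XO]+0
p4 O@[XO/XX/.X/.O/.O]: (2,0)[XO/XX/OX/.O/.O]+0* (3,0)[XO/XX/.X/OO/.O]-1 (4,0)[XO/XX/.X/.O/OO]-1
p5 X@[XO/XX/OX/.O/.O]: (3,0)[XO/XX/OX/XO/.O]+0* (4,0)[XO/XX/OX/.O/XO]+0
p6 O@[XO/XX/OX/XO/.O]: (4,0)[XO/XX/OX/XO/OO]+0*
p7 X@[XO/XX/OX/XO/OO] terminal +0; root [X./.X/../.O/.O] d6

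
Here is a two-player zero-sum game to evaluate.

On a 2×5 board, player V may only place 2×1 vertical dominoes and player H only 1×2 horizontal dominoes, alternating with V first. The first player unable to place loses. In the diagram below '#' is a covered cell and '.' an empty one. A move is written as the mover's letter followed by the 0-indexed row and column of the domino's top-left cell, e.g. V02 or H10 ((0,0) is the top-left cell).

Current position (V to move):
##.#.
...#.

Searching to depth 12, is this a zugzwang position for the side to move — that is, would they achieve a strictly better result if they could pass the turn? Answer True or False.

ply 1, V at ##.#./...#. | V02=+1→####./..##.*; V04=-1→##.##/...##
ply 2, H at ####./..##. | H10=-1→####./####.*
ply 3, V at ####./####. | V04=+1→#####/#####*
ply 4: #####/##### is terminal -1 (H); from ##.#./...#. depth 12
suppose V passes — search the same position with H to move:
pass> ply 1, H at ##.#./...#. | H10=-1→##.#./##.#.*; H11=-1→##.#./.###.
pass> ply 2, V at ##.#./##.#. | V02=+1→####./####.*; V04=+1→##.##/##.##
pass> ply 3: ####./####. is terminal -1 (H); from ##.#./...#. depth 12
for V: play +1, pass +1

zugzwang(##.#./...#., V) = False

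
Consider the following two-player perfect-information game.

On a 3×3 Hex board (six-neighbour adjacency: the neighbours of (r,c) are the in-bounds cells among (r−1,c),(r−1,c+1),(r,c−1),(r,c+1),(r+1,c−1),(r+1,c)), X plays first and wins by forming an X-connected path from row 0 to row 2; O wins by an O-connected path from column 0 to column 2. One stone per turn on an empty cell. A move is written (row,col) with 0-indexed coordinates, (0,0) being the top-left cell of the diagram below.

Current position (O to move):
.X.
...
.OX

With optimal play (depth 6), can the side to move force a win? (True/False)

O winning at [.X./.../.OX]: True

ply 1, O at .X./.../.OX | (0,0)=-1→OX./.../.OX; (0,2)=-1→.XO/.../.OX; (1,0)=-1→.X./O../.OX; (1,1)=+1→.X./.O./.OX*; (1,2)=-1→.X./..O/.OX; (2,0)=-1→.X./.../OOX
ply 2, X at .X./.O./.OX | (0,0)=-1→XX./.O./.OX*; (0,2)=-1→.XX/.O./.OX; (1,0)=-1→.X./XO./.OX; (1,2)=-1→.X./.OX/.OX; (2,0)=-1→.X./.O./XOX
ply 3, O at XX./.O./.OX | (0,2)=+1→XXO/.O./.OX*; (1,0)=+1→XX./OO./.OX; (1,2)=+1→XX./.OO/.OX; (2,0)=+1→XX./.O./OOX
ply 4, X at XXO/.O./.OX | (1,0)=-1→XXO/XO./.OX*; (1,2)=-1→XXO/.OX/.OX; (2,0)=-1→XXO/.O./XOX
ply 5, O at XXO/XO./.OX | (1,2)=-1→XXO/XOO/.OX; (2,0)=+1→XXO/XO./OOX*
ply 6: XXO/XO./OOX is terminal -1 (X); from .X./.../.OX depth 6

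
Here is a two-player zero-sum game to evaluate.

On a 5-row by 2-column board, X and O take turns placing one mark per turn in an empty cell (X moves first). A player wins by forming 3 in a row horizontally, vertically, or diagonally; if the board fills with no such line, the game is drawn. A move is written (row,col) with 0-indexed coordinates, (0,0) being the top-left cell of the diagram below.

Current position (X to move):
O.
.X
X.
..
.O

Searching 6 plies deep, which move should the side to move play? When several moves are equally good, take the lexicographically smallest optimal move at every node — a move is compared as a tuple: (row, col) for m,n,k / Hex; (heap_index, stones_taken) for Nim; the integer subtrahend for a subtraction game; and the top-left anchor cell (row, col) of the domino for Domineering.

[O./.X/X./../.O] X move#1: (0,1):+0/OX/.X/X./../.O, (1,0):+1/O./XX/X./../.O*, (2,1):+1/O./.X/XX/../.O, (3,0):+1/O./.X/X./X./.O, (3,1):+1/O./.X/X./.X/.O, (4,0):+1/O./.X/X./../XO
[O./XX/X./../.O] O move#2: (0,1):-1/OO/XX/X./../.O*, (2,1):-1/O./XX/XO/../.O, (3,0):-1/O./XX/X./O./.O, (3,1):-1/O./XX/X./.O/.O, (4,0):-1/O./XX/X./../OO
[OO/XX/X./../.O] X move#3: (2,1):+1/OO/XX/XX/../.O*, (3,0):+1/OO/XX/X./X./.O, (3,1):+1/OO/XX/X./.X/.O, (4,0):+0/OO/XX/X./../XO
[OO/XX/XX/../.O] O move#4: (3,0):-1/OO/XX/XX/O./.O*, (3,1):-1/OO/XX/XX/.O/.O, (4,0):-1/OO/XX/XX/../OO
[OO/XX/XX/O./.O] X move#5: (3,1):+1/OO/XX/XX/OX/.O*, (4,0):+0/OO/XX/XX/O./XO
[OO/XX/XX/OX/.O] end (terminal -1, O#6); searched O./.X/X./../.O to 6

X's best at [O./.X/X./../.O]: (1,0)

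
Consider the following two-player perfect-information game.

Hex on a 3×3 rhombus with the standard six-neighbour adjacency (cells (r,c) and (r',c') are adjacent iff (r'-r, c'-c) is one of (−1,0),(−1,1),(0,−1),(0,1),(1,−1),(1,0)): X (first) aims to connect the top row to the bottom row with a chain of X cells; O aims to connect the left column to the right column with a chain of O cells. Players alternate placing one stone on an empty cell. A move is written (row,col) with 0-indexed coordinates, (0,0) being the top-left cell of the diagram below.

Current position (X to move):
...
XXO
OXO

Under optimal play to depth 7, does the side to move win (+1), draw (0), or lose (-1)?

ply 1, X at .../XXO/OXO | (0,0)=+1→X../XXO/OXO*; (0,1)=+1→.X./XXO/OXO; (0,2)=+1→..X/XXO/OXO
ply 2: X../XXO/OXO is terminal -1 (O); from .../XXO/OXO depth 7

value(.../XXO/OXO, X) = +1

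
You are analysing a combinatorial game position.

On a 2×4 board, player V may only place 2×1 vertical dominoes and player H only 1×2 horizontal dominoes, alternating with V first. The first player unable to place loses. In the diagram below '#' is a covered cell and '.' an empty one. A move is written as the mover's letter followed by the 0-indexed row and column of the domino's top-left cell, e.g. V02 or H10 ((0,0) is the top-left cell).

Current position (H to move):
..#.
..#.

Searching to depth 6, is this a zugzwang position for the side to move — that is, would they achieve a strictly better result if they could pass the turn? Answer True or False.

zugzwang(..#./..#., H) = False

[..#./..#.] H move#1: H00:+1/###./..#.*, H10:+1/..#./###.
[###./..#.] V move#2: V03:-1/####/..##*
[####/..##] H move#3: H10:+1/####/####*
[####/####] end (terminal -1, V#4); searched ..#./..#. to 6
if H skipped the turn, V would face:
~ [..#./..#.] V move#1: V00:+1/#.#./#.#.*, V01:+1/.##./.##., V03:-1/..##/..##
~ [#.#./#.#.] end (terminal -1, H#2); searched ..#./..#. to 6
compare (H): move=+1 vs pass=-1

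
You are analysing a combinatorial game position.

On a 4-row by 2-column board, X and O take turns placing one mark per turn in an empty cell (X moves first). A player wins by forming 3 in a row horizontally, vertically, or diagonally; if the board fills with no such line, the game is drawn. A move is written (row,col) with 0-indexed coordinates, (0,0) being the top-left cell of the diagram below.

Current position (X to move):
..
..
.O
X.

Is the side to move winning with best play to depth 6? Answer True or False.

X winning at [../../.O/X.]: False

ply 1, X at ../../.O/X. | (0,0)=-1→X./../.O/X.; (0,1)=+0→.X/../.O/X.*; (1,0)=+0→../X./.O/X.; (1,1)=+0→../.X/.O/X.; (2,0)=+0→../../XO/X.; (3,1)=+0→../../.O/XX
ply 2, O at .X/../.O/X. | (0,0)=+0→OX/../.O/X.*; (1,0)=+0→.X/O./.O/X.; (1,1)=+0→.X/.O/.O/X.; (2,0)=+0→.X/../OO/X.; (3,1)=+0→.X/../.O/XO
ply 3, X at OX/../.O/X. | (1,0)=+0→OX/X./.O/X.*; (1,1)=+0→OX/.X/.O/X.; (2,0)=+0→OX/../XO/X.; (3,1)=+0→OX/../.O/XX
ply 4, O at OX/X./.O/X. | (1,1)=-1→OX/XO/.O/X.; (2,0)=+0→OX/X./OO/X.*; (3,1)=-1→OX/X./.O/XO
ply 5, X at OX/X./OO/X. | (1,1)=+0→OX/XX/OO/X.*; (3,1)=+0→OX/X./OO/XX
ply 6, O at OX/XX/OO/X. | (3,1)=+0→OX/XX/OO/XO*
ply 7: OX/XX/OO/XO is terminal +0 (X); from ../../.O/X. depth 6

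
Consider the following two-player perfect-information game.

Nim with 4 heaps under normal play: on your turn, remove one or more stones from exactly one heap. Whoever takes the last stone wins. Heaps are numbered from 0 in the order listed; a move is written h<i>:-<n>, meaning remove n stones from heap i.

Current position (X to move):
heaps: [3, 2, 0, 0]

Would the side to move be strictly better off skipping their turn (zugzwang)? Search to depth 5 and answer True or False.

zugzwang((3,2,0,0), X) = False

ply 1, X at (3,2,0,0) | h0:-1=+1→(2,2,0,0)*; h0:-2=-1→(1,2,0,0); h0:-3=-1→(0,2,0,0); h1:-1=-1→(3,1,0,0); h1:-2=-1→(3,0,0,0)
ply 2, O at (2,2,0,0) | h0:-1=-1→(1,2,0,0)*; h0:-2=-1→(0,2,0,0); h1:-1=-1→(2,1,0,0); h1:-2=-1→(2,0,0,0)
ply 3, X at (1,2,0,0) | h0:-1=-1→(0,2,0,0); h1:-1=+1→(1,1,0,0)*; h1:-2=-1→(1,0,0,0)
ply 4, O at (1,1,0,0) | h0:-1=-1→(0,1,0,0)*; h1:-1=-1→(1,0,0,0)
ply 5, X at (0,1,0,0) | h1:-1=+1→(0,0,0,0)*
ply 6: (0,0,0,0) is terminal -1 (O); from (3,2,0,0) depth 5
suppose X passes — search the same position with O to move:
pass> ply 1, O at (3,2,0,0) | h0:-1=+1→(2,2,0,0)*; h0:-2=-1→(1,2,0,0); h0:-3=-1→(0,2,0,0); h1:-1=-1→(3,1,0,0); h1:-2=-1→(3,0,0,0)
pass> ply 2, X at (2,2,0,0) | h0:-1=-1→(1,2,0,0)*; h0:-2=-1→(0,2,0,0); h1:-1=-1→(2,1,0,0); h1:-2=-1→(2,0,0,0)
pass> ply 3, O at (1,2,0,0) | h0:-1=-1→(0,2,0,0); h1:-1=+1→(1,1,0,0)*; h1:-2=-1→(1,0,0,0)
pass> ply 4, X at (1,1,0,0) | h0:-1=-1→(0,1,0,0)*; h1:-1=-1→(1,0,0,0)
pass> ply 5, O at (0,1,0,0) | h1:-1=+1→(0,0,0,0)*
pass> ply 6: (0,0,0,0) is terminal -1 (X); from (3,2,0,0) depth 5
for X: play +1, pass -1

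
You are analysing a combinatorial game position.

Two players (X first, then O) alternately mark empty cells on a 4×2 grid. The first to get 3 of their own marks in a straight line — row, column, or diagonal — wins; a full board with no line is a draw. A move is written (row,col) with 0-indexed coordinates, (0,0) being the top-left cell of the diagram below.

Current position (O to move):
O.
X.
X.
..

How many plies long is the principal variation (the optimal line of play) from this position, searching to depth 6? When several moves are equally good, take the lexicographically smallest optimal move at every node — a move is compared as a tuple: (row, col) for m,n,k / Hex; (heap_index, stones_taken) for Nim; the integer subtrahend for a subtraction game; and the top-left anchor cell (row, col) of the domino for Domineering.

PV length from [O./X./X./..]: 5 plies

[O./X./X./..] O move#1: (0,1):-1/OO/X./X./.., (1,1):-1/O./XO/X./.., (2,1):-1/O./X./XO/.., (3,0):+0/O./X./X./O.*, (3,1):-1/O./X./X./.O
[O./X./X./O.] X move#2: (0,1):+0/OX/X./X./O.*, (1,1):+0/O./XX/X./O., (2,1):+0/O./X./XX/O., (3,1):+0/O./X./X./OX
[OX/X./X./O.] O move#3: (1,1):+0/OX/XO/X./O.*, (2,1):+0/OX/X./XO/O., (3,1):+0/OX/X./X./OO
[OX/XO/X./O.] X move#4: (2,1):+0/OX/XO/XX/O.*, (3,1):+0/OX/XO/X./OX
[OX/XO/XX/O.] O move#5: (3,1):+0/OX/XO/XX/OO*
[OX/XO/XX/OO] end (terminal +0, X#6); searched O./X./X./.. to 6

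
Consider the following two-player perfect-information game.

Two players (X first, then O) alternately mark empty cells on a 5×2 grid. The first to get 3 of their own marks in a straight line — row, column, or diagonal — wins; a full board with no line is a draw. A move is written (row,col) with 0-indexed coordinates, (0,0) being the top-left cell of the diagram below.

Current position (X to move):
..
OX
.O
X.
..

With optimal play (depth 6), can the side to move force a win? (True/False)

[../OX/.O/X./..] X move#1: (0,0):+0/X./OX/.O/X./..*, (0,1):+0/.X/OX/.O/X./.., (2,0):+0/../OX/XO/X./.., (3,1):+0/../OX/.O/XX/.., (4,0):+0/../OX/.O/X./X., (4,1):+0/../OX/.O/X./.X
[X./OX/.O/X./..] O move#2: (0,1):+0/XO/OX/.O/X./..*, (2,0):+0/X./OX/OO/X./.., (3,1):+0/X./OX/.O/XO/.., (4,0):+0/X./OX/.O/X./O., (4,1):+0/X./OX/.O/X./.O
[XO/OX/.O/X./..] X move#3: (2,0):+0/XO/OX/XO/X./..*, (3,1):+0/XO/OX/.O/XX/.., (4,0):+0/XO/OX/.O/X./X., (4,1):+0/XO/OX/.O/X./.X
[XO/OX/XO/X./..] O move#4: (3,1):-1/XO/OX/XO/XO/.., (4,0):+0/XO/OX/XO/X./O.*, (4,1):-1/XO/OX/XO/X./.O
[XO/OX/XO/X./O.] X move#5: (3,1):+0/XO/OX/XO/XX/O.*, (4,1):+0/XO/OX/XO/X./OX
[XO/OX/XO/XX/O.] O move#6: (4,1):+0/XO/OX/XO/XX/OO*
[XO/OX/XO/XX/OO] end (terminal +0, X#7); searched ../OX/.O/X./.. to 6

X winning at [../OX/.O/X./..]: False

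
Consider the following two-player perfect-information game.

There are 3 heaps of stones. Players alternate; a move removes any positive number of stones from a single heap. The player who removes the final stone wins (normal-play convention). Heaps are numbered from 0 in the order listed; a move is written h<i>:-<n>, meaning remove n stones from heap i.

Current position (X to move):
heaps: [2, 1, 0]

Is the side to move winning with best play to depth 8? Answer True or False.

[(2,1,0)] X move#1: h0:-1:+1/(1,1,0)*, h0:-2:-1/(0,1,0), h1:-1:-1/(2,0,0)
[(1,1,0)] O move#2: h0:-1:-1/(0,1,0)*, h1:-1:-1/(1,0,0)
[(0,1,0)] X move#3: h1:-1:+1/(0,0,0)*
[(0,0,0)] end (terminal -1, O#4); searched (2,1,0) to 8

X winning at [(2,1,0)]: True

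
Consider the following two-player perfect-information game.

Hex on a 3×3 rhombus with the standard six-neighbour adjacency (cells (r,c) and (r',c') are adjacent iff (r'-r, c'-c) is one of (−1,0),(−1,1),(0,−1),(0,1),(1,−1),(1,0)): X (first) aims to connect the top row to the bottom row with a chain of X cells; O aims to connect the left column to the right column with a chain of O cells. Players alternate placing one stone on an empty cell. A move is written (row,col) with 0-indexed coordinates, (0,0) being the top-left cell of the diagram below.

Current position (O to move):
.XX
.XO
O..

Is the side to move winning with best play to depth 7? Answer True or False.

[.XX/.XO/O..] O move#1: (0,0):-1/OXX/.XO/O.., (1,0):-1/.XX/OXO/O.., (2,1):+1/.XX/.XO/OO.*, (2,2):-1/.XX/.XO/O.O
[.XX/.XO/OO.] end (terminal -1, X#2); searched .XX/.XO/O.. to 7

O winning at [.XX/.XO/O..]: True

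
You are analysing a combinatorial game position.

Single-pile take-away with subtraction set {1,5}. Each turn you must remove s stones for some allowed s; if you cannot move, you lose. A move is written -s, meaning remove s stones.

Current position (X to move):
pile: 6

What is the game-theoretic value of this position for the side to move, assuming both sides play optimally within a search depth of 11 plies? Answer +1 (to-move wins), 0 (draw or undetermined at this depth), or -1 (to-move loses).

value(6, X) = -1

p1 X@[6]: -1[5]-1* -5[1]-1
p2 O@[5]: -1[4]+1* -5[0]+1
p3 X@[4]: -1[3]-1*
p4 O@[3]: -1[2]+1*
p5 X@[2]: -1[1]-1*
p6 O@[1]: -1[0]+1*
p7 X@[0] terminal -1; root [6] d11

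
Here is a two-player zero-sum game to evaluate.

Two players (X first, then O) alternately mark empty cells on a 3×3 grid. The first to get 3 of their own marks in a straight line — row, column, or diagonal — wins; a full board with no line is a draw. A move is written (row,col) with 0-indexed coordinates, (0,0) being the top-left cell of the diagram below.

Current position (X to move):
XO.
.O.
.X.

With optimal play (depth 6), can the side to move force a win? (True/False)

ply 1, X at XO./.O./.X. | (0,2)=+0→XOX/.O./.X.; (1,0)=+0→XO./XO./.X.; (1,2)=+0→XO./.OX/.X.; (2,0)=+1→XO./.O./XX.*; (2,2)=+0→XO./.O./.XX
ply 2, O at XO./.O./XX. | (0,2)=-1→XOO/.O./XX.*; (1,0)=-1→XO./OO./XX.; (1,2)=-1→XO./.OO/XX.; (2,2)=-1→XO./.O./XXO
ply 3, X at XOO/.O./XX. | (1,0)=+1→XOO/XO./XX.*; (1,2)=+1→XOO/.OX/XX.; (2,2)=+1→XOO/.O./XXX
ply 4: XOO/XO./XX. is terminal -1 (O); from XO./.O./.X. depth 6

X winning at [XO./.O./.X.]: True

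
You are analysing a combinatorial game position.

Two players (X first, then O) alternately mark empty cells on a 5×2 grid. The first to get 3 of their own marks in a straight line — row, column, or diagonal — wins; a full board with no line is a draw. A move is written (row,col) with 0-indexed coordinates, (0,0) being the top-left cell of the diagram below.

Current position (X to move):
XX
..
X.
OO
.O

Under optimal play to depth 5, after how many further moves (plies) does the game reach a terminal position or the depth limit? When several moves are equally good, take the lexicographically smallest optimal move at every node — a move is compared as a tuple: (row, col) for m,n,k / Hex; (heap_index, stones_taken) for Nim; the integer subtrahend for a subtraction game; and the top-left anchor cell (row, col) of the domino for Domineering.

PV length from [XX/../X./OO/.O]: 1 ply

ply 1, X at XX/../X./OO/.O | (1,0)=+1→XX/X./X./OO/.O*; (1,1)=-1→XX/.X/X./OO/.O; (2,1)=+1→XX/../XX/OO/.O; (4,0)=-1→XX/../X./OO/XO
ply 2: XX/X./X./OO/.O is terminal -1 (O); from XX/../X./OO/.O depth 5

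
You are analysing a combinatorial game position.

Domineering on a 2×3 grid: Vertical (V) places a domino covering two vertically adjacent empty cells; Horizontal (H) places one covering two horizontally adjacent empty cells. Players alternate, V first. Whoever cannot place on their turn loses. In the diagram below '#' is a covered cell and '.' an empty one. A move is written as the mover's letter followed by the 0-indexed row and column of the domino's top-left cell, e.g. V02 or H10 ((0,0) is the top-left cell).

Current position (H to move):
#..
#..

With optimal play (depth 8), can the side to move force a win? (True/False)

H winning at [#../#..]: True

ply 1, H at #../#.. | H01=+1→###/#..*; H11=+1→#../###
ply 2: ###/#.. is terminal -1 (V); from #../#.. depth 8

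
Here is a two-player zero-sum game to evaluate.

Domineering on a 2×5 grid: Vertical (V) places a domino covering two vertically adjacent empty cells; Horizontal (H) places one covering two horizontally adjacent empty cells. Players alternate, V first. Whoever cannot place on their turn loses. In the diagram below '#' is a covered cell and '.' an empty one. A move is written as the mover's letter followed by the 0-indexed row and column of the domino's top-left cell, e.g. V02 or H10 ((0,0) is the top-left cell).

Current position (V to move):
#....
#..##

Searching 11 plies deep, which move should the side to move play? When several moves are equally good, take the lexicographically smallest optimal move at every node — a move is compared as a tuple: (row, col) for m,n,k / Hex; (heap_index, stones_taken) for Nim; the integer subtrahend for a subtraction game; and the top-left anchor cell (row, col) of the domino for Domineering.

p1 V@[#..../#..##]: V01[##.../##.##]-1 V02[#.#../#.###]+1*
p2 H@[#.#../#.###]: H03[#.###/#.###]-1*
p3 V@[#.###/#.###]: V01[#####/#####]+1*
p4 H@[#####/#####] terminal -1; root [#..../#..##] d11

V's best at [#..../#..##]: V02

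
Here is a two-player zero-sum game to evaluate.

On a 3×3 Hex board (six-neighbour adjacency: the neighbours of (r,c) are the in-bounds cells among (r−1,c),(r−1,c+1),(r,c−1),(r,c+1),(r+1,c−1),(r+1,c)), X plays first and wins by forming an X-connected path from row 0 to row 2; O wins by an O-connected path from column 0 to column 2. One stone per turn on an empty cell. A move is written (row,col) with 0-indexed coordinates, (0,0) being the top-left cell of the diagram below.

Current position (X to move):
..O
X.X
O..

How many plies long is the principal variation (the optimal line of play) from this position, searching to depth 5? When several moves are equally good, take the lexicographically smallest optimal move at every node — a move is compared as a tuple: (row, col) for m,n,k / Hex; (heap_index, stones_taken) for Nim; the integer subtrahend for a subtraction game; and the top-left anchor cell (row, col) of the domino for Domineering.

PV length from [..O/X.X/O..]: 5 plies

ply 1, X at ..O/X.X/O.. | (0,0)=-1→X.O/X.X/O..; (0,1)=-1→.XO/X.X/O..; (1,1)=+1→..O/XXX/O..*; (2,1)=-1→..O/X.X/OX.; (2,2)=-1→..O/X.X/O.X
ply 2, O at ..O/XXX/O.. | (0,0)=-1→O.O/XXX/O..*; (0,1)=-1→.OO/XXX/O..; (2,1)=-1→..O/XXX/OO.; (2,2)=-1→..O/XXX/O.O
ply 3, X at O.O/XXX/O.. | (0,1)=+1→OXO/XXX/O..*; (2,1)=-1→O.O/XXX/OX.; (2,2)=-1→O.O/XXX/O.X
ply 4, O at OXO/XXX/O.. | (2,1)=-1→OXO/XXX/OO.*; (2,2)=-1→OXO/XXX/O.O
ply 5, X at OXO/XXX/OO. | (2,2)=+1→OXO/XXX/OOX*
ply 6: OXO/XXX/OOX is terminal -1 (O); from ..O/X.X/O.. depth 5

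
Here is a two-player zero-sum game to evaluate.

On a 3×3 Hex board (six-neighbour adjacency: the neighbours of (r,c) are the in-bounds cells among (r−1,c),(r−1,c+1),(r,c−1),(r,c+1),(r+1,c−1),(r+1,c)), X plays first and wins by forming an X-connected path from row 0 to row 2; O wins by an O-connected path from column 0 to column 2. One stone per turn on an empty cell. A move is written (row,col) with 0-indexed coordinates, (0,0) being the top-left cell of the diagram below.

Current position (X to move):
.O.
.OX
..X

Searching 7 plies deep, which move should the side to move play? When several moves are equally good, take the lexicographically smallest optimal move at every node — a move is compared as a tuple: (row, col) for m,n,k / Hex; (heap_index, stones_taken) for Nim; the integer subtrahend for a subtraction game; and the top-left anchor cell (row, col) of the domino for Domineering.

[.O./.OX/..X] X move#1: (0,0):-1/XO./.OX/..X, (0,2):+1/.OX/.OX/..X*, (1,0):-1/.O./XOX/..X, (2,0):-1/.O./.OX/X.X, (2,1):-1/.O./.OX/.XX
[.OX/.OX/..X] end (terminal -1, O#2); searched .O./.OX/..X to 7

X's best at [.O./.OX/..X]: (0,2)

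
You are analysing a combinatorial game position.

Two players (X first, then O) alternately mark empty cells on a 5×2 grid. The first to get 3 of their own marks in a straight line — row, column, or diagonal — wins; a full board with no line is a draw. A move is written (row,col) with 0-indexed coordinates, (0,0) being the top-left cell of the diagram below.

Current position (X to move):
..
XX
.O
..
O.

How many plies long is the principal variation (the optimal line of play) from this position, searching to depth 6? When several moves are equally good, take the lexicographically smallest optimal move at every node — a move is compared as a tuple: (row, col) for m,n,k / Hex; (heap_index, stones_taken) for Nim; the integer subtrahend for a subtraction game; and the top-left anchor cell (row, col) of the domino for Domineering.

PV length from [../XX/.O/../O.]: 3 plies

ply 1, X at ../XX/.O/../O. | (0,0)=+0→X./XX/.O/../O.; (0,1)=+0→.X/XX/.O/../O.; (2,0)=+1→../XX/XO/../O.*; (3,0)=+0→../XX/.O/X./O.; (3,1)=+0→../XX/.O/.X/O.; (4,1)=+0→../XX/.O/../OX
ply 2, O at ../XX/XO/../O. | (0,0)=-1→O./XX/XO/../O.*; (0,1)=-1→.O/XX/XO/../O.; (3,0)=-1→../XX/XO/O./O.; (3,1)=-1→../XX/XO/.O/O.; (4,1)=-1→../XX/XO/../OO
ply 3, X at O./XX/XO/../O. | (0,1)=+0→OX/XX/XO/../O.; (3,0)=+1→O./XX/XO/X./O.*; (3,1)=+0→O./XX/XO/.X/O.; (4,1)=+0→O./XX/XO/../OX
ply 4: O./XX/XO/X./O. is terminal -1 (O); from ../XX/.O/../O. depth 6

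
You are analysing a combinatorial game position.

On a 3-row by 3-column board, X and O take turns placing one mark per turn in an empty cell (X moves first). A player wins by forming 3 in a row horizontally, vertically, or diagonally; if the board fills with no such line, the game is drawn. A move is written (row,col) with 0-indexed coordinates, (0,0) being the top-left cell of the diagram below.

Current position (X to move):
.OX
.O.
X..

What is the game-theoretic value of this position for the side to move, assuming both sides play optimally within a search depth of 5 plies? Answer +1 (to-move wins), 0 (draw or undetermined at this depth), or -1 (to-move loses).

ply 1, X at .OX/.O./X.. | (0,0)=-1→XOX/.O./X..; (1,0)=-1→.OX/XO./X..; (1,2)=-1→.OX/.OX/X..; (2,1)=+0→.OX/.O./XX.*; (2,2)=-1→.OX/.O./X.X
ply 2, O at .OX/.O./XX. | (0,0)=-1→OOX/.O./XX.; (1,0)=-1→.OX/OO./XX.; (1,2)=-1→.OX/.OO/XX.; (2,2)=+0→.OX/.O./XXO*
ply 3, X at .OX/.O./XXO | (0,0)=+0→XOX/.O./XXO*; (1,0)=-1→.OX/XO./XXO; (1,2)=-1→.OX/.OX/XXO
ply 4, O at XOX/.O./XXO | (1,0)=+0→XOX/OO./XXO*; (1,2)=-1→XOX/.OO/XXO
ply 5, X at XOX/OO./XXO | (1,2)=+0→XOX/OOX/XXO*
ply 6: XOX/OOX/XXO is terminal +0 (O); from .OX/.O./X.. depth 5

value(.OX/.O./X.., X) = 0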